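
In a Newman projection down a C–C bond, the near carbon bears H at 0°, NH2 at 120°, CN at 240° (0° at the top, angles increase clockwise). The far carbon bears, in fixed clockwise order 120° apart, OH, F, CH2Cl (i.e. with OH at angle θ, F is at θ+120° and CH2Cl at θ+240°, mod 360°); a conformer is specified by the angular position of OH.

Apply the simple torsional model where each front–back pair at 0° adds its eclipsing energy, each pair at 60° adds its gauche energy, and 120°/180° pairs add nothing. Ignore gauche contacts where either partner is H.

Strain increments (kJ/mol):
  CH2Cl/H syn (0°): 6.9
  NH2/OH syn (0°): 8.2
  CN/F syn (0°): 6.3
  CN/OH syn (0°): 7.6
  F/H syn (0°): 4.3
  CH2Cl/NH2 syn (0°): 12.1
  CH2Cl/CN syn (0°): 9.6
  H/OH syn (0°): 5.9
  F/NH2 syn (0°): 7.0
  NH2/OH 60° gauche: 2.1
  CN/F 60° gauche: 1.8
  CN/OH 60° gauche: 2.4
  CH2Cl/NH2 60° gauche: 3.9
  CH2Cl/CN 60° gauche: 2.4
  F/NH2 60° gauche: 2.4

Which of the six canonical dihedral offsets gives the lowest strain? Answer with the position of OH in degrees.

60°

OH at 0° (eclipsed): H–OH eclipsed, NH2–F eclipsed, CN–CH2Cl eclipsed; 5.9 + 7.0 + 9.6 = 22.5 kJ/mol.
OH at 60° (staggered): NH2–OH gauche, NH2–F gauche, CN–F gauche, CN–CH2Cl gauche; 2.1 + 2.4 + 1.8 + 2.4 = 8.7 kJ/mol.
OH at 120° (eclipsed): H–CH2Cl eclipsed, NH2–OH eclipsed, CN–F eclipsed; 6.9 + 8.2 + 6.3 = 21.4 kJ/mol.
OH at 180° (staggered): NH2–OH gauche, NH2–CH2Cl gauche, CN–OH gauche, CN–F gauche; 2.1 + 3.9 + 2.4 + 1.8 = 10.2 kJ/mol.
OH at 240° (eclipsed): H–F eclipsed, NH2–CH2Cl eclipsed, CN–OH eclipsed; 4.3 + 12.1 + 7.6 = 24.0 kJ/mol.
OH at 300° (staggered): NH2–F gauche, NH2–CH2Cl gauche, CN–OH gauche, CN–CH2Cl gauche; 2.4 + 3.9 + 2.4 + 2.4 = 11.1 kJ/mol.
The minimum (8.7 kJ/mol) occurs with OH at 60°.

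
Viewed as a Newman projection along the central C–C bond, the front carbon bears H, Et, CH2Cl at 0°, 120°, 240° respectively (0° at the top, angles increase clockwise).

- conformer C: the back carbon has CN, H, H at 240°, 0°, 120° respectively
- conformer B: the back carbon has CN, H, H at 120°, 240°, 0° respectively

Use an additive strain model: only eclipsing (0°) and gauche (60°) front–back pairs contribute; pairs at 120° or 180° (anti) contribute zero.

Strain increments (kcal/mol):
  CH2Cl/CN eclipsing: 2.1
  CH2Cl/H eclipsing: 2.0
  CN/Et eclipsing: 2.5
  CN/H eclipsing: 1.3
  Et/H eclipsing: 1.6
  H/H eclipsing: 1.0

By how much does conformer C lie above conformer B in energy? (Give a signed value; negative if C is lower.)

-0.8 kcal/mol

C (eclipsed): H(0°)/H(0°) eclipsed 1.0; Et(120°)/H(120°) eclipsed 1.6; CH2Cl(240°)/CN(240°) eclipsed 2.1 → 4.7 kcal/mol.
B (eclipsed): H(0°)/H(0°) eclipsed 1.0; Et(120°)/CN(120°) eclipsed 2.5; CH2Cl(240°)/H(240°) eclipsed 2.0 → 5.5 kcal/mol.
E(C) − E(B) = 4.7 − 5.5 = -0.8 kcal/mol.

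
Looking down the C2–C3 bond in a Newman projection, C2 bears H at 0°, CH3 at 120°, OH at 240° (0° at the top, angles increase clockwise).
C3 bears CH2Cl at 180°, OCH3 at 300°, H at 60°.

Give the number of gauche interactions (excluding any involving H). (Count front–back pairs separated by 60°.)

Non-H gauche pairs: CH3(120°)/CH2Cl(180°); OH(240°)/CH2Cl(180°); OH(240°)/OCH3(300°) — 3 interactions.

3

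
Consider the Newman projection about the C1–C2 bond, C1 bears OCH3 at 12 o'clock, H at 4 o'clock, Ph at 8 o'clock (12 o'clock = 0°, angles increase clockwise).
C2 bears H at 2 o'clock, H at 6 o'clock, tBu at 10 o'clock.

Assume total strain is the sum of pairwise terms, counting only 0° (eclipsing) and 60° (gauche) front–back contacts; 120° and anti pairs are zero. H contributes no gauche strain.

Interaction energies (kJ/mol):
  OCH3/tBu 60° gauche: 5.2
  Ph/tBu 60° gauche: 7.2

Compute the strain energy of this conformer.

This conformer (staggered): OCH3–tBu gauche, Ph–tBu gauche; 5.2 + 7.2 = 12.4 kJ/mol.

12.4 kJ/mol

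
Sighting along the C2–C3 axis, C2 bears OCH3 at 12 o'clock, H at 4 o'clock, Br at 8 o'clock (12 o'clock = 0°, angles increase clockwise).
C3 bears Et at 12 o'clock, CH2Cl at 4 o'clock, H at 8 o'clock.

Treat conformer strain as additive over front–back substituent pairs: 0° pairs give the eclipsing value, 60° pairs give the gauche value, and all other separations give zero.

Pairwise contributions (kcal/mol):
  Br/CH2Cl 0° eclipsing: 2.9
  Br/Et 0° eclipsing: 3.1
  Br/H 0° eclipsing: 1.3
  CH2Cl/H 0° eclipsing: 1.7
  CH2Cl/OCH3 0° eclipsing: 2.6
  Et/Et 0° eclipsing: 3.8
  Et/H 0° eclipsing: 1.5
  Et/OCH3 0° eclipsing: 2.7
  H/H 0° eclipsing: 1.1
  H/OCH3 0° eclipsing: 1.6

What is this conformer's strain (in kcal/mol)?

This conformer (eclipsed): OCH3–Et eclipsed, H–CH2Cl eclipsed, Br–H eclipsed; 2.7 + 1.7 + 1.3 = 5.7 kcal/mol.

5.7 kcal/mol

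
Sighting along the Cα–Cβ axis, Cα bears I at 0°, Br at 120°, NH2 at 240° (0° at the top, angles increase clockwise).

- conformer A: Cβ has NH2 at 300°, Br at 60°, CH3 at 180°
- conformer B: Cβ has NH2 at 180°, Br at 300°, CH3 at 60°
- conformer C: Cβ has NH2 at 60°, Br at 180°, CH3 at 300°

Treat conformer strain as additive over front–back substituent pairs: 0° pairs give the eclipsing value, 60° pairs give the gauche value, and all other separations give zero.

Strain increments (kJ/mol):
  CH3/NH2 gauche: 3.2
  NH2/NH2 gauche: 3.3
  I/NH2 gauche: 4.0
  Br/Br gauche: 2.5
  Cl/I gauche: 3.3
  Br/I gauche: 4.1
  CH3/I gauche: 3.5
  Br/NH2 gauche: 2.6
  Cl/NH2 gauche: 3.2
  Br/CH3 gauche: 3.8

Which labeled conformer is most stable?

C

A (staggered): I–NH2 gauche, I–Br gauche, Br–Br gauche, Br–CH3 gauche, NH2–NH2 gauche, NH2–CH3 gauche; 4.0 + 4.1 + 2.5 + 3.8 + 3.3 + 3.2 = 20.9 kJ/mol.
B (staggered): I–Br gauche, I–CH3 gauche, Br–NH2 gauche, Br–CH3 gauche, NH2–NH2 gauche, NH2–Br gauche; 4.1 + 3.5 + 2.6 + 3.8 + 3.3 + 2.6 = 19.9 kJ/mol.
C (staggered): I–NH2 gauche, I–CH3 gauche, Br–NH2 gauche, Br–Br gauche, NH2–Br gauche, NH2–CH3 gauche; 4.0 + 3.5 + 2.6 + 2.5 + 2.6 + 3.2 = 18.4 kJ/mol.
C has the lowest total (18.4 kJ/mol).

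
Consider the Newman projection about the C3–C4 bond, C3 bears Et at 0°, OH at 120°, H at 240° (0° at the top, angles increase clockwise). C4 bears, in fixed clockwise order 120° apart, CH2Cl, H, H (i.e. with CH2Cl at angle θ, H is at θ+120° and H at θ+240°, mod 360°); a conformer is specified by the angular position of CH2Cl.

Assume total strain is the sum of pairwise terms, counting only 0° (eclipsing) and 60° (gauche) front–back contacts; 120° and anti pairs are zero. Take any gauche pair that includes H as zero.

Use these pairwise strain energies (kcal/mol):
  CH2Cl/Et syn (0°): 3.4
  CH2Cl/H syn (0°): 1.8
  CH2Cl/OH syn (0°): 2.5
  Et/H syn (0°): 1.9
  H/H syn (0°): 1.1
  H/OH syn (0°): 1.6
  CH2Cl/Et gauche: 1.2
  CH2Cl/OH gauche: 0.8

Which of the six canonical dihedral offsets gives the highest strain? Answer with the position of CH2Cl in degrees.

0°

CH2Cl at 0° is eclipsed. Et at 0° is eclipsed with CH2Cl at 0° (3.4); OH at 120° is eclipsed with H at 120° (1.6); H at 240° is eclipsed with H at 240° (1.1). Total 6.1 kcal/mol.
CH2Cl at 60° is staggered. Et at 0° is gauche with CH2Cl at 60° (1.2); OH at 120° is gauche with CH2Cl at 60° (0.8). Total 2.0 kcal/mol.
CH2Cl at 120° is eclipsed. Et at 0° is eclipsed with H at 0° (1.9); OH at 120° is eclipsed with CH2Cl at 120° (2.5); H at 240° is eclipsed with H at 240° (1.1). Total 5.5 kcal/mol.
CH2Cl at 180° is staggered. OH at 120° is gauche with CH2Cl at 180° (0.8). Total 0.8 kcal/mol.
CH2Cl at 240° is eclipsed. Et at 0° is eclipsed with H at 0° (1.9); OH at 120° is eclipsed with H at 120° (1.6); H at 240° is eclipsed with CH2Cl at 240° (1.8). Total 5.3 kcal/mol.
CH2Cl at 300° is staggered. Et at 0° is gauche with CH2Cl at 300° (1.2). Total 1.2 kcal/mol.
The maximum (6.1 kcal/mol) occurs with CH2Cl at 0°.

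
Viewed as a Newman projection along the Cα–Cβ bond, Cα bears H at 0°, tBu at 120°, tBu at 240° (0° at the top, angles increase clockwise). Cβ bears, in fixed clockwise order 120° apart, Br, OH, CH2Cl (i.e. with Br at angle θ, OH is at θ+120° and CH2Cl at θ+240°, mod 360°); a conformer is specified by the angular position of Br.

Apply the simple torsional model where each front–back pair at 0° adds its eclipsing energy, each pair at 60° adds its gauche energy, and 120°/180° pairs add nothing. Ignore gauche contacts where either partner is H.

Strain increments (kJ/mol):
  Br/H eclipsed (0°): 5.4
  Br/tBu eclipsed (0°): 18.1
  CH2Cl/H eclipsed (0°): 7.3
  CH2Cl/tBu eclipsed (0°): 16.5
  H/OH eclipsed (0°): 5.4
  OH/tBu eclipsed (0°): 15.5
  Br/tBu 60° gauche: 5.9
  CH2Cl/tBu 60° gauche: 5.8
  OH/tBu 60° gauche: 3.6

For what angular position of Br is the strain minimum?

Br at 0° (eclipsed): H(0°)/Br(0°) eclipsed 5.4; tBu(120°)/OH(120°) eclipsed 15.5; tBu(240°)/CH2Cl(240°) eclipsed 16.5 → 37.4 kJ/mol.
Br at 60° (staggered): tBu(120°)/Br(60°) gauche 5.9; tBu(120°)/OH(180°) gauche 3.6; tBu(240°)/OH(180°) gauche 3.6; tBu(240°)/CH2Cl(300°) gauche 5.8 → 18.9 kJ/mol.
Br at 120° (eclipsed): H(0°)/CH2Cl(0°) eclipsed 7.3; tBu(120°)/Br(120°) eclipsed 18.1; tBu(240°)/OH(240°) eclipsed 15.5 → 40.9 kJ/mol.
Br at 180° (staggered): tBu(120°)/Br(180°) gauche 5.9; tBu(120°)/CH2Cl(60°) gauche 5.8; tBu(240°)/Br(180°) gauche 5.9; tBu(240°)/OH(300°) gauche 3.6 → 21.2 kJ/mol.
Br at 240° (eclipsed): H(0°)/OH(0°) eclipsed 5.4; tBu(120°)/CH2Cl(120°) eclipsed 16.5; tBu(240°)/Br(240°) eclipsed 18.1 → 40.0 kJ/mol.
Br at 300° (staggered): tBu(120°)/OH(60°) gauche 3.6; tBu(120°)/CH2Cl(180°) gauche 5.8; tBu(240°)/Br(300°) gauche 5.9; tBu(240°)/CH2Cl(180°) gauche 5.8 → 21.1 kJ/mol.
The minimum (18.9 kJ/mol) occurs with Br at 60°.

60°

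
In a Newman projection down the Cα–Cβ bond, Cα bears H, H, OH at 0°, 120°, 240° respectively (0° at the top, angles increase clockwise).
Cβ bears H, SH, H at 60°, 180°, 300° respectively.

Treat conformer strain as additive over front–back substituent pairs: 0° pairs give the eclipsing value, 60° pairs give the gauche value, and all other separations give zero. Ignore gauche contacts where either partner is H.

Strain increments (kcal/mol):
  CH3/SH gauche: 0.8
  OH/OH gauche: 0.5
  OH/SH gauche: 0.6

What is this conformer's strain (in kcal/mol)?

This conformer (staggered): OH(240°)/SH(180°) gauche 0.6 → 0.6 kcal/mol.

0.6 kcal/mol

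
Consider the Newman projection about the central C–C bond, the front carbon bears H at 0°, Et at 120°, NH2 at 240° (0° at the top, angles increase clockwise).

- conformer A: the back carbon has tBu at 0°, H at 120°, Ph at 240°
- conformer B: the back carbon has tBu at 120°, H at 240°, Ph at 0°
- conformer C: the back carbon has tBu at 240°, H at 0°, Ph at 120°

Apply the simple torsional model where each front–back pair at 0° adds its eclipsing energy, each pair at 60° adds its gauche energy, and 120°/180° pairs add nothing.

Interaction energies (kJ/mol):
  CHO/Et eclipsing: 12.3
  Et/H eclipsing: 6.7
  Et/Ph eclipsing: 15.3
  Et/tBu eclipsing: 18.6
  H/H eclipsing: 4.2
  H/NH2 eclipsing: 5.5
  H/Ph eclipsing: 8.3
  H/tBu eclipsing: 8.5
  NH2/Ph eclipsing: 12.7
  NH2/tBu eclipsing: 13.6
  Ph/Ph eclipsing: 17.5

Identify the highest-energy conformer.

C

A is eclipsed. H at 0° is eclipsed with tBu at 0° (8.5); Et at 120° is eclipsed with H at 120° (6.7); NH2 at 240° is eclipsed with Ph at 240° (12.7). Total 27.9 kJ/mol.
B is eclipsed. H at 0° is eclipsed with Ph at 0° (8.3); Et at 120° is eclipsed with tBu at 120° (18.6); NH2 at 240° is eclipsed with H at 240° (5.5). Total 32.4 kJ/mol.
C is eclipsed. H at 0° is eclipsed with H at 0° (4.2); Et at 120° is eclipsed with Ph at 120° (15.3); NH2 at 240° is eclipsed with tBu at 240° (13.6). Total 33.1 kJ/mol.
C has the highest total (33.1 kJ/mol).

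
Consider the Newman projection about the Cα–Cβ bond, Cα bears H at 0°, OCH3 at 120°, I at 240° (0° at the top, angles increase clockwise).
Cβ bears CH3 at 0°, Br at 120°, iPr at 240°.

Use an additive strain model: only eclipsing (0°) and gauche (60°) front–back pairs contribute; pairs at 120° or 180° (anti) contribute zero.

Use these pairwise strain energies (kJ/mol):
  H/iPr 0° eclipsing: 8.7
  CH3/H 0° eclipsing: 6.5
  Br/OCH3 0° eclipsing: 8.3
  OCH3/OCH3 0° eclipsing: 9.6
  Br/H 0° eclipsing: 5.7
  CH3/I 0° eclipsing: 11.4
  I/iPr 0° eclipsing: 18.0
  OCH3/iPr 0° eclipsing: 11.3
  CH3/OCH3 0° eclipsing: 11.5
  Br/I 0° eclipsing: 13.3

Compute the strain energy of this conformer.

32.8 kJ/mol

This conformer (eclipsed): H–CH3 eclipsed, OCH3–Br eclipsed, I–iPr eclipsed; 6.5 + 8.3 + 18.0 = 32.8 kJ/mol.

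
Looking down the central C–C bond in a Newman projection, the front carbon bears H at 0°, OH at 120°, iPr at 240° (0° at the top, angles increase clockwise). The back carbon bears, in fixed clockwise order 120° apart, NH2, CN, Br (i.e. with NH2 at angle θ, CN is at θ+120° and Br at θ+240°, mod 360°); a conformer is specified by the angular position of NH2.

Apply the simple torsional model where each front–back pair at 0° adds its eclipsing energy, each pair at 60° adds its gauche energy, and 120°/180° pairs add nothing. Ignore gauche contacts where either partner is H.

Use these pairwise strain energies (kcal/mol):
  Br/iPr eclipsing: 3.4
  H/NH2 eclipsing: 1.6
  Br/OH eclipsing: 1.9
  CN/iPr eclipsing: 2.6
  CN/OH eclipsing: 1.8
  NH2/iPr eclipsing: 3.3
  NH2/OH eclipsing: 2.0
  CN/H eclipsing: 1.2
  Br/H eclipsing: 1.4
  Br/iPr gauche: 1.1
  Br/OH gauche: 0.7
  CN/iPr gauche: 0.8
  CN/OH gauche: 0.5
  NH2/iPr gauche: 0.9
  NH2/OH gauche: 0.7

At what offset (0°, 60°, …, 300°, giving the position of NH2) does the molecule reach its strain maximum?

NH2 at 0° (eclipsed): H–NH2 eclipsed, OH–CN eclipsed, iPr–Br eclipsed; 1.6 + 1.8 + 3.4 = 6.8 kcal/mol.
NH2 at 60° (staggered): OH–NH2 gauche, OH–CN gauche, iPr–CN gauche, iPr–Br gauche; 0.7 + 0.5 + 0.8 + 1.1 = 3.1 kcal/mol.
NH2 at 120° (eclipsed): H–Br eclipsed, OH–NH2 eclipsed, iPr–CN eclipsed; 1.4 + 2.0 + 2.6 = 6.0 kcal/mol.
NH2 at 180° (staggered): OH–NH2 gauche, OH–Br gauche, iPr–NH2 gauche, iPr–CN gauche; 0.7 + 0.7 + 0.9 + 0.8 = 3.1 kcal/mol.
NH2 at 240° (eclipsed): H–CN eclipsed, OH–Br eclipsed, iPr–NH2 eclipsed; 1.2 + 1.9 + 3.3 = 6.4 kcal/mol.
NH2 at 300° (staggered): OH–CN gauche, OH–Br gauche, iPr–NH2 gauche, iPr–Br gauche; 0.5 + 0.7 + 0.9 + 1.1 = 3.2 kcal/mol.
The maximum (6.8 kcal/mol) occurs with NH2 at 0°.

0°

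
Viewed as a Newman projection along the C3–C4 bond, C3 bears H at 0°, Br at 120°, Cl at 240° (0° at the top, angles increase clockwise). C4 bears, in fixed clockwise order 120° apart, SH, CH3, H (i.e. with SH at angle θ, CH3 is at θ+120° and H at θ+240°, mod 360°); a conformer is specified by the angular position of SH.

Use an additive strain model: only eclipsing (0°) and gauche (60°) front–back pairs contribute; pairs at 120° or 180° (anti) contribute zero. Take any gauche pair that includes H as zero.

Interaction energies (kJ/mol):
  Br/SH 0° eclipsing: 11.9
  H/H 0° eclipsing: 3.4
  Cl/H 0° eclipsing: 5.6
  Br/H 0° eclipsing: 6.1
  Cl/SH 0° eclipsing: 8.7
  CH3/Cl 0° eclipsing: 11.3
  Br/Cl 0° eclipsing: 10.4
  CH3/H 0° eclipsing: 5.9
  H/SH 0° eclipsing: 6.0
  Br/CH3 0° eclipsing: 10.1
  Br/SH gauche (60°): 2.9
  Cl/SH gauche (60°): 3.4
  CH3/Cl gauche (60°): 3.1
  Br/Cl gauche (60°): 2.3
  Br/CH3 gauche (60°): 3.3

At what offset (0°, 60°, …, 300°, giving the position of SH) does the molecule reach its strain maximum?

120°

SH at 0° (eclipsed): H(0°)/SH(0°) eclipsed 6.0; Br(120°)/CH3(120°) eclipsed 10.1; Cl(240°)/H(240°) eclipsed 5.6 → 21.7 kJ/mol.
SH at 60° (staggered): Br(120°)/SH(60°) gauche 2.9; Br(120°)/CH3(180°) gauche 3.3; Cl(240°)/CH3(180°) gauche 3.1 → 9.3 kJ/mol.
SH at 120° (eclipsed): H(0°)/H(0°) eclipsed 3.4; Br(120°)/SH(120°) eclipsed 11.9; Cl(240°)/CH3(240°) eclipsed 11.3 → 26.6 kJ/mol.
SH at 180° (staggered): Br(120°)/SH(180°) gauche 2.9; Cl(240°)/SH(180°) gauche 3.4; Cl(240°)/CH3(300°) gauche 3.1 → 9.4 kJ/mol.
SH at 240° (eclipsed): H(0°)/CH3(0°) eclipsed 5.9; Br(120°)/H(120°) eclipsed 6.1; Cl(240°)/SH(240°) eclipsed 8.7 → 20.7 kJ/mol.
SH at 300° (staggered): Br(120°)/CH3(60°) gauche 3.3; Cl(240°)/SH(300°) gauche 3.4 → 6.7 kJ/mol.
The maximum (26.6 kJ/mol) occurs with SH at 120°.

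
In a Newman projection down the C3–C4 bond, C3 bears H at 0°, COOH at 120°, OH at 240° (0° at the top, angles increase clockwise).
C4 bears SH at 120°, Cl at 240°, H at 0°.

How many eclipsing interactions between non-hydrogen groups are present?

2

Non-H eclipsing pairs: COOH(120°)/SH(120°); OH(240°)/Cl(240°) — 2 interactions.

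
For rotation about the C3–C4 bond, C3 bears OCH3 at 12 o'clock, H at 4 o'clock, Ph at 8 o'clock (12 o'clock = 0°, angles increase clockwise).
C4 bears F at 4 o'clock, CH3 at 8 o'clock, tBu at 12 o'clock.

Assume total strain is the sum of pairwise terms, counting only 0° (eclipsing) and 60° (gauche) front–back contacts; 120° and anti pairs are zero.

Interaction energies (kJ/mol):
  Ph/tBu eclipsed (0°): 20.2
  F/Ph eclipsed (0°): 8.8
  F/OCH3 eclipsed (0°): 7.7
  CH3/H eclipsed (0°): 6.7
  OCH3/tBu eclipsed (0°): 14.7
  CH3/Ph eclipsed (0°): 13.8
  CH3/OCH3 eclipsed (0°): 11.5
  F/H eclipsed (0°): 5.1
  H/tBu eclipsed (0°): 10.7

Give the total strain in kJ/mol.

33.6 kJ/mol

This conformer is eclipsed. OCH3 at 0° is eclipsed with tBu at 0° (14.7); H at 120° is eclipsed with F at 120° (5.1); Ph at 240° is eclipsed with CH3 at 240° (13.8). Total 33.6 kJ/mol.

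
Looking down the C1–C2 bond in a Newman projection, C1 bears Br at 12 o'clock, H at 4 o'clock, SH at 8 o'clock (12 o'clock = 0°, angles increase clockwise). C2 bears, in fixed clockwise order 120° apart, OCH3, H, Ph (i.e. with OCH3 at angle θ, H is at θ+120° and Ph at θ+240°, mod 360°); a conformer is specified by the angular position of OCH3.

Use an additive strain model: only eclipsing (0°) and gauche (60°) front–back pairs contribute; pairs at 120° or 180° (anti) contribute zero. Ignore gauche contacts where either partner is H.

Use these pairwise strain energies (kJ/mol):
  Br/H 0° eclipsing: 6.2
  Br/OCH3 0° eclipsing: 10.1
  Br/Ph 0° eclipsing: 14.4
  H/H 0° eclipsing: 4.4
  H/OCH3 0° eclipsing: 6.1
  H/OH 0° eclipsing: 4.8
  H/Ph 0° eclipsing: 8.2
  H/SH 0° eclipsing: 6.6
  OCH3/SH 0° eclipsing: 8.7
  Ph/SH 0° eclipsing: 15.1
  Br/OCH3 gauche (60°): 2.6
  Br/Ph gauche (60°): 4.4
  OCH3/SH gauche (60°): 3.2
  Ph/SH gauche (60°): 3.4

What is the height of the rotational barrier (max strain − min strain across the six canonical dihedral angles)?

22.0 kJ/mol

OCH3 at 0° is eclipsed. Br at 0° is eclipsed with OCH3 at 0° (10.1); H at 120° is eclipsed with H at 120° (4.4); SH at 240° is eclipsed with Ph at 240° (15.1). Total 29.6 kJ/mol.
OCH3 at 60° is staggered. Br at 0° is gauche with OCH3 at 60° (2.6); Br at 0° is gauche with Ph at 300° (4.4); SH at 240° is gauche with Ph at 300° (3.4). Total 10.4 kJ/mol.
OCH3 at 120° is eclipsed. Br at 0° is eclipsed with Ph at 0° (14.4); H at 120° is eclipsed with OCH3 at 120° (6.1); SH at 240° is eclipsed with H at 240° (6.6). Total 27.1 kJ/mol.
OCH3 at 180° is staggered. Br at 0° is gauche with Ph at 60° (4.4); SH at 240° is gauche with OCH3 at 180° (3.2). Total 7.6 kJ/mol.
OCH3 at 240° is eclipsed. Br at 0° is eclipsed with H at 0° (6.2); H at 120° is eclipsed with Ph at 120° (8.2); SH at 240° is eclipsed with OCH3 at 240° (8.7). Total 23.1 kJ/mol.
OCH3 at 300° is staggered. Br at 0° is gauche with OCH3 at 300° (2.6); SH at 240° is gauche with OCH3 at 300° (3.2); SH at 240° is gauche with Ph at 180° (3.4). Total 9.2 kJ/mol.
Max at 0° (29.6 kJ/mol), min at 180° (7.6 kJ/mol); barrier = 22.0 kJ/mol.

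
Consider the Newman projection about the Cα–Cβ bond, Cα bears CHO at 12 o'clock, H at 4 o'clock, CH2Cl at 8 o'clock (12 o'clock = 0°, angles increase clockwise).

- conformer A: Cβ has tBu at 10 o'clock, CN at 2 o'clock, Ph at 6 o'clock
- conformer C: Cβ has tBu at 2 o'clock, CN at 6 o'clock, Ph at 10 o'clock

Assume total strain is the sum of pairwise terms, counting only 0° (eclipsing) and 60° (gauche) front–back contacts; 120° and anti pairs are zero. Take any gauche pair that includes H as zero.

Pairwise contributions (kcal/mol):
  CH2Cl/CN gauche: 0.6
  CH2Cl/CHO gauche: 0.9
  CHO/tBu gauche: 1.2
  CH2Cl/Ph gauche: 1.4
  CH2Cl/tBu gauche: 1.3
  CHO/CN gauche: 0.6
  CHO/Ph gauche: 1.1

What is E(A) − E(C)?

+0.2 kcal/mol

A (staggered): CHO(0°)/tBu(300°) gauche 1.2; CHO(0°)/CN(60°) gauche 0.6; CH2Cl(240°)/tBu(300°) gauche 1.3; CH2Cl(240°)/Ph(180°) gauche 1.4 → 4.5 kcal/mol.
C (staggered): CHO(0°)/tBu(60°) gauche 1.2; CHO(0°)/Ph(300°) gauche 1.1; CH2Cl(240°)/CN(180°) gauche 0.6; CH2Cl(240°)/Ph(300°) gauche 1.4 → 4.3 kcal/mol.
E(A) − E(C) = 4.5 − 4.3 = +0.2 kcal/mol.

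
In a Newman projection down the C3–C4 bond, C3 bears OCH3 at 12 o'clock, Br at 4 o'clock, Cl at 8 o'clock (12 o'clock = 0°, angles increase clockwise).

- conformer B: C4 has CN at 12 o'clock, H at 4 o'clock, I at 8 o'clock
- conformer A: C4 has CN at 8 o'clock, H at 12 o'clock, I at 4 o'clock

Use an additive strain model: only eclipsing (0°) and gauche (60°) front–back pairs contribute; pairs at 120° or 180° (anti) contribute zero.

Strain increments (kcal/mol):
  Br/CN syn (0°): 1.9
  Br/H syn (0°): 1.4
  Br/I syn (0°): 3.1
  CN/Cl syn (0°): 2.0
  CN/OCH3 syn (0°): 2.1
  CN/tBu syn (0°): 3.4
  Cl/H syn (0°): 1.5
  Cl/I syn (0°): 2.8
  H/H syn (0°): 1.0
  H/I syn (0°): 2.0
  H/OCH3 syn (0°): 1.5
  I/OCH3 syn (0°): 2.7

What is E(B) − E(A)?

B is eclipsed. OCH3 at 0° is eclipsed with CN at 0° (2.1); Br at 120° is eclipsed with H at 120° (1.4); Cl at 240° is eclipsed with I at 240° (2.8). Total 6.3 kcal/mol.
A is eclipsed. OCH3 at 0° is eclipsed with H at 0° (1.5); Br at 120° is eclipsed with I at 120° (3.1); Cl at 240° is eclipsed with CN at 240° (2.0). Total 6.6 kcal/mol.
E(B) − E(A) = 6.3 − 6.6 = -0.3 kcal/mol.

-0.3 kcal/mol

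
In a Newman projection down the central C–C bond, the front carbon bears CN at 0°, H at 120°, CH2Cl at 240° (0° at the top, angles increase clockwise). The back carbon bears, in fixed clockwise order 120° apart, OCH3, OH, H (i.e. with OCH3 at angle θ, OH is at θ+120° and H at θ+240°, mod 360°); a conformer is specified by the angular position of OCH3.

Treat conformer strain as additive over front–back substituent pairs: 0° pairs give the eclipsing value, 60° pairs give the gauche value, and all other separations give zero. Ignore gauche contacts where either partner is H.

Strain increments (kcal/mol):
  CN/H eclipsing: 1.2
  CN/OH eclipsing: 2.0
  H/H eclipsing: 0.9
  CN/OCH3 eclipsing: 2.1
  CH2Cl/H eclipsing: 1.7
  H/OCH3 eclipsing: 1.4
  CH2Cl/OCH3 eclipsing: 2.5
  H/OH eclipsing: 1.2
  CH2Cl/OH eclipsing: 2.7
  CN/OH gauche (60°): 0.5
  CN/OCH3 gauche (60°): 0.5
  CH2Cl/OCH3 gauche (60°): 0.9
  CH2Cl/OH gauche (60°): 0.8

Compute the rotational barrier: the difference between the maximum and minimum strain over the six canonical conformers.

OCH3 at 0° (eclipsed): CN(0°)/OCH3(0°) eclipsed 2.1; H(120°)/OH(120°) eclipsed 1.2; CH2Cl(240°)/H(240°) eclipsed 1.7 → 5.0 kcal/mol.
OCH3 at 60° (staggered): CN(0°)/OCH3(60°) gauche 0.5; CH2Cl(240°)/OH(180°) gauche 0.8 → 1.3 kcal/mol.
OCH3 at 120° (eclipsed): CN(0°)/H(0°) eclipsed 1.2; H(120°)/OCH3(120°) eclipsed 1.4; CH2Cl(240°)/OH(240°) eclipsed 2.7 → 5.3 kcal/mol.
OCH3 at 180° (staggered): CN(0°)/OH(300°) gauche 0.5; CH2Cl(240°)/OCH3(180°) gauche 0.9; CH2Cl(240°)/OH(300°) gauche 0.8 → 2.2 kcal/mol.
OCH3 at 240° (eclipsed): CN(0°)/OH(0°) eclipsed 2.0; H(120°)/H(120°) eclipsed 0.9; CH2Cl(240°)/OCH3(240°) eclipsed 2.5 → 5.4 kcal/mol.
OCH3 at 300° (staggered): CN(0°)/OCH3(300°) gauche 0.5; CN(0°)/OH(60°) gauche 0.5; CH2Cl(240°)/OCH3(300°) gauche 0.9 → 1.9 kcal/mol.
Max at 240° (5.4 kcal/mol), min at 60° (1.3 kcal/mol); barrier = 4.1 kcal/mol.

4.1 kcal/mol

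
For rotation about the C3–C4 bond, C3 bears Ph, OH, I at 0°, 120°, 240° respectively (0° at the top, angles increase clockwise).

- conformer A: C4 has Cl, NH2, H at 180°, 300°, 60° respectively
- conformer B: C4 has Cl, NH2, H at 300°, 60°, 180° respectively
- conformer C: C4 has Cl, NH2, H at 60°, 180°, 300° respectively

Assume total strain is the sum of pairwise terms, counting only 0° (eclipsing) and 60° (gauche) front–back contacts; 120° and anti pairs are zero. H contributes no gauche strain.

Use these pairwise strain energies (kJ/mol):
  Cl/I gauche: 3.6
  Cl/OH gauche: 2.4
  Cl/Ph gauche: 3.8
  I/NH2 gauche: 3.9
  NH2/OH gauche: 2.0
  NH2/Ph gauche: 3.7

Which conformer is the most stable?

A (staggered): Ph(0°)/NH2(300°) gauche 3.7; OH(120°)/Cl(180°) gauche 2.4; I(240°)/Cl(180°) gauche 3.6; I(240°)/NH2(300°) gauche 3.9 → 13.6 kJ/mol.
B (staggered): Ph(0°)/Cl(300°) gauche 3.8; Ph(0°)/NH2(60°) gauche 3.7; OH(120°)/NH2(60°) gauche 2.0; I(240°)/Cl(300°) gauche 3.6 → 13.1 kJ/mol.
C (staggered): Ph(0°)/Cl(60°) gauche 3.8; OH(120°)/Cl(60°) gauche 2.4; OH(120°)/NH2(180°) gauche 2.0; I(240°)/NH2(180°) gauche 3.9 → 12.1 kJ/mol.
C has the lowest total (12.1 kJ/mol).

C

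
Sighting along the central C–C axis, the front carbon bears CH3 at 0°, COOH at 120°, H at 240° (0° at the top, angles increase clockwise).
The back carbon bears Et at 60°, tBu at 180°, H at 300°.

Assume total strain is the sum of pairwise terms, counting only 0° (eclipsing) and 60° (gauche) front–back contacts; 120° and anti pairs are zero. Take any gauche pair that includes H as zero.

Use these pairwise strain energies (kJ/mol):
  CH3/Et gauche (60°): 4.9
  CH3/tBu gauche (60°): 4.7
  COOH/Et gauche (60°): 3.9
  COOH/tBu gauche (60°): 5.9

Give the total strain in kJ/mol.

This conformer (staggered): CH3(0°)/Et(60°) gauche 4.9; COOH(120°)/Et(60°) gauche 3.9; COOH(120°)/tBu(180°) gauche 5.9 → 14.7 kJ/mol.

14.7 kJ/mol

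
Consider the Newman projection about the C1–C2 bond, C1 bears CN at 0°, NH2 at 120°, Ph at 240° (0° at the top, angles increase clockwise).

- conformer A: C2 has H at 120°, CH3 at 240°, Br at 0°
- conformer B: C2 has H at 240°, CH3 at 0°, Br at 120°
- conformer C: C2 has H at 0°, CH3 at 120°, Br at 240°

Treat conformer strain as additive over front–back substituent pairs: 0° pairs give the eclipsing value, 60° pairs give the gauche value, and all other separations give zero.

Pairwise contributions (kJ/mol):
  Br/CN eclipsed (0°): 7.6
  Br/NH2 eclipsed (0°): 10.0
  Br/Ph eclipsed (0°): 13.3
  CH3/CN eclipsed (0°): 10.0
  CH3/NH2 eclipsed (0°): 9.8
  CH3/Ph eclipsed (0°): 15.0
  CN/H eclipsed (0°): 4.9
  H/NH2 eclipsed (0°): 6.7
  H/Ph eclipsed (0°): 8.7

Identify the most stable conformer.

C

A (eclipsed): CN(0°)/Br(0°) eclipsed 7.6; NH2(120°)/H(120°) eclipsed 6.7; Ph(240°)/CH3(240°) eclipsed 15.0 → 29.3 kJ/mol.
B (eclipsed): CN(0°)/CH3(0°) eclipsed 10.0; NH2(120°)/Br(120°) eclipsed 10.0; Ph(240°)/H(240°) eclipsed 8.7 → 28.7 kJ/mol.
C (eclipsed): CN(0°)/H(0°) eclipsed 4.9; NH2(120°)/CH3(120°) eclipsed 9.8; Ph(240°)/Br(240°) eclipsed 13.3 → 28.0 kJ/mol.
C has the lowest total (28.0 kJ/mol).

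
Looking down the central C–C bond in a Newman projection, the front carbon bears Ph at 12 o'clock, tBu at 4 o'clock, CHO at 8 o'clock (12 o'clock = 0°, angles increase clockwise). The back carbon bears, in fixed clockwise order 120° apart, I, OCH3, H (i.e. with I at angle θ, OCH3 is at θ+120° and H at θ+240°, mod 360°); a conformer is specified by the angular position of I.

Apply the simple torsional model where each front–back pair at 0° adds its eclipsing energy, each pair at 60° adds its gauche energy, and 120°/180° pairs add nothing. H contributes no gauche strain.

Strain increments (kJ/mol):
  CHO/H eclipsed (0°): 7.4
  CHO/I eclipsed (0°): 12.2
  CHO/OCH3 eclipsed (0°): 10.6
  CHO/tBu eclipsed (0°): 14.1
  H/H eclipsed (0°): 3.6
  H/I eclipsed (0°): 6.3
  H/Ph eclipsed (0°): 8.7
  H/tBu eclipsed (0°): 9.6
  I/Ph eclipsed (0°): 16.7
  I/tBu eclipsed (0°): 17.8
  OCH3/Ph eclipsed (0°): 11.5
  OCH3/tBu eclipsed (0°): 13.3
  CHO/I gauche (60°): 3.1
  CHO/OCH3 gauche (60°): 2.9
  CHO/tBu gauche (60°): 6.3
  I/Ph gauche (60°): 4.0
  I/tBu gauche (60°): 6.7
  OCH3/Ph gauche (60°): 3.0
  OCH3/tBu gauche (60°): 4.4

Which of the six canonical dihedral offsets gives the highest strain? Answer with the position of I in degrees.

0°

I at 0° (eclipsed): Ph(0°)/I(0°) eclipsed 16.7; tBu(120°)/OCH3(120°) eclipsed 13.3; CHO(240°)/H(240°) eclipsed 7.4 → 37.4 kJ/mol.
I at 60° (staggered): Ph(0°)/I(60°) gauche 4.0; tBu(120°)/I(60°) gauche 6.7; tBu(120°)/OCH3(180°) gauche 4.4; CHO(240°)/OCH3(180°) gauche 2.9 → 18.0 kJ/mol.
I at 120° (eclipsed): Ph(0°)/H(0°) eclipsed 8.7; tBu(120°)/I(120°) eclipsed 17.8; CHO(240°)/OCH3(240°) eclipsed 10.6 → 37.1 kJ/mol.
I at 180° (staggered): Ph(0°)/OCH3(300°) gauche 3.0; tBu(120°)/I(180°) gauche 6.7; CHO(240°)/I(180°) gauche 3.1; CHO(240°)/OCH3(300°) gauche 2.9 → 15.7 kJ/mol.
I at 240° (eclipsed): Ph(0°)/OCH3(0°) eclipsed 11.5; tBu(120°)/H(120°) eclipsed 9.6; CHO(240°)/I(240°) eclipsed 12.2 → 33.3 kJ/mol.
I at 300° (staggered): Ph(0°)/I(300°) gauche 4.0; Ph(0°)/OCH3(60°) gauche 3.0; tBu(120°)/OCH3(60°) gauche 4.4; CHO(240°)/I(300°) gauche 3.1 → 14.5 kJ/mol.
The maximum (37.4 kJ/mol) occurs with I at 0°.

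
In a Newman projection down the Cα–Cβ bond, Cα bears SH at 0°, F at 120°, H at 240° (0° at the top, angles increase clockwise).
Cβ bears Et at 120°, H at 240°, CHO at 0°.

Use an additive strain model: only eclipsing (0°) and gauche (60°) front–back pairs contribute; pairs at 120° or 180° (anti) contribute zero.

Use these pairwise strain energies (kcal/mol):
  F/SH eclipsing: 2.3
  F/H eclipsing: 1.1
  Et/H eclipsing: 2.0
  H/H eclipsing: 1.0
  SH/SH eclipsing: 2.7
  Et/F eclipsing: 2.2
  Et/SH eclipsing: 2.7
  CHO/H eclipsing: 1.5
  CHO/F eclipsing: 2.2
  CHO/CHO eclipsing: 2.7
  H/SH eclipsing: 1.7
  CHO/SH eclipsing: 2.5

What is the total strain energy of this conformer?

5.7 kcal/mol

This conformer is eclipsed. SH at 0° is eclipsed with CHO at 0° (2.5); F at 120° is eclipsed with Et at 120° (2.2); H at 240° is eclipsed with H at 240° (1.0). Total 5.7 kcal/mol.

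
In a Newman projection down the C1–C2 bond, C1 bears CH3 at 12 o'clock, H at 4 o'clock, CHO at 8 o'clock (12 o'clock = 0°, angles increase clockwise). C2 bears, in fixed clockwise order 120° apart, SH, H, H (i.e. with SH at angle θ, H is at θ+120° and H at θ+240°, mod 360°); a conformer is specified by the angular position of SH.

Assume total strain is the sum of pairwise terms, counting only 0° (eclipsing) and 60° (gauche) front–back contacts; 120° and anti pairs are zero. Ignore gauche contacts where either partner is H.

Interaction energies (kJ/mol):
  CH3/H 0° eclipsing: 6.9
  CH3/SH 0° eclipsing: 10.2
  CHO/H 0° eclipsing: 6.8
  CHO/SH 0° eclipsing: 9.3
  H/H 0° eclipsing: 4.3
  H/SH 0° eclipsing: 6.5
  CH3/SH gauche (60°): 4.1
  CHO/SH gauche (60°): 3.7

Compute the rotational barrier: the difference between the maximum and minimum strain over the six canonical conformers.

SH at 0° (eclipsed): CH3(0°)/SH(0°) eclipsed 10.2; H(120°)/H(120°) eclipsed 4.3; CHO(240°)/H(240°) eclipsed 6.8 → 21.3 kJ/mol.
SH at 60° (staggered): CH3(0°)/SH(60°) gauche 4.1 → 4.1 kJ/mol.
SH at 120° (eclipsed): CH3(0°)/H(0°) eclipsed 6.9; H(120°)/SH(120°) eclipsed 6.5; CHO(240°)/H(240°) eclipsed 6.8 → 20.2 kJ/mol.
SH at 180° (staggered): CHO(240°)/SH(180°) gauche 3.7 → 3.7 kJ/mol.
SH at 240° (eclipsed): CH3(0°)/H(0°) eclipsed 6.9; H(120°)/H(120°) eclipsed 4.3; CHO(240°)/SH(240°) eclipsed 9.3 → 20.5 kJ/mol.
SH at 300° (staggered): CH3(0°)/SH(300°) gauche 4.1; CHO(240°)/SH(300°) gauche 3.7 → 7.8 kJ/mol.
Max at 0° (21.3 kJ/mol), min at 180° (3.7 kJ/mol); barrier = 17.6 kJ/mol.

17.6 kJ/mol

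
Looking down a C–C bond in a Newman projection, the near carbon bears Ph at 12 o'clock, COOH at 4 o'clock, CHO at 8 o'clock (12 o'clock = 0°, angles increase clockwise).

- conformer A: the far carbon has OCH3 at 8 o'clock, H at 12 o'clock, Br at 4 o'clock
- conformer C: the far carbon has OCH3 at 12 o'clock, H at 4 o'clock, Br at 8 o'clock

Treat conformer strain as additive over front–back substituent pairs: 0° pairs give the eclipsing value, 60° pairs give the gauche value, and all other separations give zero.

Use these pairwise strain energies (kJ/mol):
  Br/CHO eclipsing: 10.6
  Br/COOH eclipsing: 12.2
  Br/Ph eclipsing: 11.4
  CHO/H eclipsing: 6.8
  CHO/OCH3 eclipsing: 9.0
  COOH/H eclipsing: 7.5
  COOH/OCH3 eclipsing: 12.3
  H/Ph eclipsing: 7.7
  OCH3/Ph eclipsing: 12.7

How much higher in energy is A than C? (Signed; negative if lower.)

-1.9 kJ/mol

A (eclipsed): Ph–H eclipsed, COOH–Br eclipsed, CHO–OCH3 eclipsed; 7.7 + 12.2 + 9.0 = 28.9 kJ/mol.
C (eclipsed): Ph–OCH3 eclipsed, COOH–H eclipsed, CHO–Br eclipsed; 12.7 + 7.5 + 10.6 = 30.8 kJ/mol.
E(A) − E(C) = 28.9 − 30.8 = -1.9 kJ/mol.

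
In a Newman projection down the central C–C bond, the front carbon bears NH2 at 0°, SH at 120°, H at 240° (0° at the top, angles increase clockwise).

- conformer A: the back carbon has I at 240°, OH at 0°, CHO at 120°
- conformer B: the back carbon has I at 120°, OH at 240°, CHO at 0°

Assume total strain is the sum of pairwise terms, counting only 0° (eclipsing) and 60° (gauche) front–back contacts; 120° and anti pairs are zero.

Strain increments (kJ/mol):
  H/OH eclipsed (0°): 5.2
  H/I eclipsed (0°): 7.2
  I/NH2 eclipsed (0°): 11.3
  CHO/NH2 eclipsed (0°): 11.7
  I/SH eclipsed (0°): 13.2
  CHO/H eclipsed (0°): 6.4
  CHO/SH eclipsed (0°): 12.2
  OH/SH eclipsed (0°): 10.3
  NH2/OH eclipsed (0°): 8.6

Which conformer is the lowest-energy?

A

A is eclipsed. NH2 at 0° is eclipsed with OH at 0° (8.6); SH at 120° is eclipsed with CHO at 120° (12.2); H at 240° is eclipsed with I at 240° (7.2). Total 28.0 kJ/mol.
B is eclipsed. NH2 at 0° is eclipsed with CHO at 0° (11.7); SH at 120° is eclipsed with I at 120° (13.2); H at 240° is eclipsed with OH at 240° (5.2). Total 30.1 kJ/mol.
A has the lowest total (28.0 kJ/mol).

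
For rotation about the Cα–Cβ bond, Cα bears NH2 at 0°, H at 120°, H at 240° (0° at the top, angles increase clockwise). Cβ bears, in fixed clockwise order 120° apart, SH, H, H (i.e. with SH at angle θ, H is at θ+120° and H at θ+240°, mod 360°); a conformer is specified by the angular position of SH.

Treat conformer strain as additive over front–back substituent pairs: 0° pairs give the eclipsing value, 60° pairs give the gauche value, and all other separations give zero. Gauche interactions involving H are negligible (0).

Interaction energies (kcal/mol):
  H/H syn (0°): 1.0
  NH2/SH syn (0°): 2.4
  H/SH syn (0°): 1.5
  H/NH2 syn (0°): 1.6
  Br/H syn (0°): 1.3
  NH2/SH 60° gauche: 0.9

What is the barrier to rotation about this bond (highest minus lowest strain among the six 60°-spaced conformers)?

4.4 kcal/mol

SH at 0° (eclipsed): NH2(0°)/SH(0°) eclipsed 2.4; H(120°)/H(120°) eclipsed 1.0; H(240°)/H(240°) eclipsed 1.0 → 4.4 kcal/mol.
SH at 60° (staggered): NH2(0°)/SH(60°) gauche 0.9 → 0.9 kcal/mol.
SH at 120° (eclipsed): NH2(0°)/H(0°) eclipsed 1.6; H(120°)/SH(120°) eclipsed 1.5; H(240°)/H(240°) eclipsed 1.0 → 4.1 kcal/mol.
SH at 180° (staggered): no non-H gauche contacts → 0.0 kcal/mol.
SH at 240° (eclipsed): NH2(0°)/H(0°) eclipsed 1.6; H(120°)/H(120°) eclipsed 1.0; H(240°)/SH(240°) eclipsed 1.5 → 4.1 kcal/mol.
SH at 300° (staggered): NH2(0°)/SH(300°) gauche 0.9 → 0.9 kcal/mol.
Max at 0° (4.4 kcal/mol), min at 180° (0.0 kcal/mol); barrier = 4.4 kcal/mol.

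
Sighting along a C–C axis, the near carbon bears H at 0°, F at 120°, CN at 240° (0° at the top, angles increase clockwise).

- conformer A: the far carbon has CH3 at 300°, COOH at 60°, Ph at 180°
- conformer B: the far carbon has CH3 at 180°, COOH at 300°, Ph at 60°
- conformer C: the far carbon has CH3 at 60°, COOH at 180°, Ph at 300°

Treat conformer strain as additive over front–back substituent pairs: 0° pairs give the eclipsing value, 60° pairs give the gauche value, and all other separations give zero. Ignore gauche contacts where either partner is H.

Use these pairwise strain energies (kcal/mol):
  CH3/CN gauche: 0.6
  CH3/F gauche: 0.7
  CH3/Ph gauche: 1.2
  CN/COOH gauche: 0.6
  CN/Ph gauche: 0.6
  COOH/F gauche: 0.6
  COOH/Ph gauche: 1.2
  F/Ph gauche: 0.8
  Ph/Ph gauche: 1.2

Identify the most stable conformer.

C

A is staggered. F at 120° is gauche with COOH at 60° (0.6); F at 120° is gauche with Ph at 180° (0.8); CN at 240° is gauche with CH3 at 300° (0.6); CN at 240° is gauche with Ph at 180° (0.6). Total 2.6 kcal/mol.
B is staggered. F at 120° is gauche with CH3 at 180° (0.7); F at 120° is gauche with Ph at 60° (0.8); CN at 240° is gauche with CH3 at 180° (0.6); CN at 240° is gauche with COOH at 300° (0.6). Total 2.7 kcal/mol.
C is staggered. F at 120° is gauche with CH3 at 60° (0.7); F at 120° is gauche with COOH at 180° (0.6); CN at 240° is gauche with COOH at 180° (0.6); CN at 240° is gauche with Ph at 300° (0.6). Total 2.5 kcal/mol.
C has the lowest total (2.5 kcal/mol).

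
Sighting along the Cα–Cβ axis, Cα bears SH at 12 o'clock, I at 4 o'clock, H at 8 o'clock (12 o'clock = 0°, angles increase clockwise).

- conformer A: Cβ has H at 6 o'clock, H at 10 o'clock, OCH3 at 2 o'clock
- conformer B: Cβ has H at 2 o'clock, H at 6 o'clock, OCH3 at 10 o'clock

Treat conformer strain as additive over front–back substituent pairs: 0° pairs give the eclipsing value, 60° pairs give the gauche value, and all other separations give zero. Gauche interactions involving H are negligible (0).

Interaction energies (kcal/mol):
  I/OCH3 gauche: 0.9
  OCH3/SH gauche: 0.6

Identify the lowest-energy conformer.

A is staggered. SH at 0° is gauche with OCH3 at 60° (0.6); I at 120° is gauche with OCH3 at 60° (0.9). Total 1.5 kcal/mol.
B is staggered. SH at 0° is gauche with OCH3 at 300° (0.6). Total 0.6 kcal/mol.
B has the lowest total (0.6 kcal/mol).

B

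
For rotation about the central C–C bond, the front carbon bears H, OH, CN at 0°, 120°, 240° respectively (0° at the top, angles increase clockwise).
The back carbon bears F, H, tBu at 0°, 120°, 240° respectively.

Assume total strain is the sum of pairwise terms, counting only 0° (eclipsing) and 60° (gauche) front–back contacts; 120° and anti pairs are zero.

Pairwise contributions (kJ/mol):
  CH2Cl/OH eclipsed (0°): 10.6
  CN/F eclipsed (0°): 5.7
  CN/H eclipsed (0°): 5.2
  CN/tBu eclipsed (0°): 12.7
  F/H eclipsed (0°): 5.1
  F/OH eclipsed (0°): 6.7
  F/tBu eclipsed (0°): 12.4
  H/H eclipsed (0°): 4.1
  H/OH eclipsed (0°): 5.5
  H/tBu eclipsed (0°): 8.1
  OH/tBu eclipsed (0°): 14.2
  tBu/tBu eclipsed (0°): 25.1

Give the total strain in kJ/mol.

23.3 kJ/mol

This conformer (eclipsed): H(0°)/F(0°) eclipsed 5.1; OH(120°)/H(120°) eclipsed 5.5; CN(240°)/tBu(240°) eclipsed 12.7 → 23.3 kJ/mol.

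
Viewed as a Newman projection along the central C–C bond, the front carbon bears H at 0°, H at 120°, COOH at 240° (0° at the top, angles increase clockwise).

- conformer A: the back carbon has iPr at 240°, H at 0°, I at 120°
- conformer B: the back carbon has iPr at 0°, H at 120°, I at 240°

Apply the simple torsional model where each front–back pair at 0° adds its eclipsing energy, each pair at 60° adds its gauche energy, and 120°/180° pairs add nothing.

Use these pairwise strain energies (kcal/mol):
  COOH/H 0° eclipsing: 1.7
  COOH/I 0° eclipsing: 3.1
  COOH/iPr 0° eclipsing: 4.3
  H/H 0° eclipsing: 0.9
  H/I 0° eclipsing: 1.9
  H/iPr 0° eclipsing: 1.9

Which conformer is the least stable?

A

A (eclipsed): H–H eclipsed, H–I eclipsed, COOH–iPr eclipsed; 0.9 + 1.9 + 4.3 = 7.1 kcal/mol.
B (eclipsed): H–iPr eclipsed, H–H eclipsed, COOH–I eclipsed; 1.9 + 0.9 + 3.1 = 5.9 kcal/mol.
A has the highest total (7.1 kcal/mol).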